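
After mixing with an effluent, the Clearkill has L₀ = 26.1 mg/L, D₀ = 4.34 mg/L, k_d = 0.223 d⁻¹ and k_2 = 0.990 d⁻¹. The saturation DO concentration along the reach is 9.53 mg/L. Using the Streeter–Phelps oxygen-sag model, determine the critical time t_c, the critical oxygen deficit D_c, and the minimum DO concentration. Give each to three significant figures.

With k_2/k_d = 4.439 and 1 − D₀(k_2−k_d)/(k_d L₀) = 0.4281,
t_c = ln(4.439 × 0.4281) / (0.990 − 0.223) = ln(1.900) / 0.7670 = 0.6421/0.7670 = 0.8371 d.
D_c = (k_d/k_2) L₀ e^(−k_d t_c) = (0.223/0.990) × 26.1 × e^(−0.223×0.8371) = 0.2253 × 26.1 × 0.8297 = 4.878 mg/L.
Minimum DO = C_s − D_c = 9.53 − 4.878 = 4.652 mg/L.

t_c ≈ 0.837 d; D_c ≈ 4.88 mg/L; min DO ≈ 4.65 mg/L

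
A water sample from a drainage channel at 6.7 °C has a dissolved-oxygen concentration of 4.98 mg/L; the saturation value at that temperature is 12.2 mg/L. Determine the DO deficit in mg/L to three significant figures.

D ≈ 7.22 mg/L

D = C_s − C = 12.2 − 4.98 = 7.22 mg/L.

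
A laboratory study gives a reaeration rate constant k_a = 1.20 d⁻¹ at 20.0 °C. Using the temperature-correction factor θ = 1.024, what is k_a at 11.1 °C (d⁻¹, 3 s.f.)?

k_a ≈ 0.972 d⁻¹

k_a(T₂) = k_a(T₁) · θ^(T₂−T₁) = 1.20 × 1.024^(11.1−20.0)
= 1.20 × 1.024^-8.90 = 1.20 × 0.8097 = 0.9717 d⁻¹.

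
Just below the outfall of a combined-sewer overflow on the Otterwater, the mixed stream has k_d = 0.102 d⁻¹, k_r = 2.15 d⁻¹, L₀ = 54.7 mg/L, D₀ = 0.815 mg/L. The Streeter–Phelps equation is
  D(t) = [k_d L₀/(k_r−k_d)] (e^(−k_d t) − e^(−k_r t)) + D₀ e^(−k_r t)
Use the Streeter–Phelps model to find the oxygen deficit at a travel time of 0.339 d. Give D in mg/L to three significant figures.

k_d L₀/(k_r−k_d) = 0.102×54.7/(2.15−0.102) = 5.579/2.048 = 2.724 mg/L.
e^(−k_d t) = e^(−0.102×0.3390) = 0.9660; e^(−k_r t) = e^(−2.15×0.3390) = 0.4825.
D = 2.724 × (0.9660 − 0.4825) + 0.815 × 0.4825 = 1.317 + 0.3932 = 1.711 mg/L.

D ≈ 1.71 mg/L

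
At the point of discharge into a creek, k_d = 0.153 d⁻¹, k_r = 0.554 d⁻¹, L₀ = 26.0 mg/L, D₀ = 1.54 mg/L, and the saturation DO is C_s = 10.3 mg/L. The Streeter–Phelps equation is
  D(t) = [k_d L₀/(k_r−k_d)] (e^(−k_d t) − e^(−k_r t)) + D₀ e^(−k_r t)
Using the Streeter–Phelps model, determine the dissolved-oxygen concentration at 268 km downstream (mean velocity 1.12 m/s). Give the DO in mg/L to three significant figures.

Travel time t = x/v = 268 km / (1.12 m/s) = 268000 m / 1.12 m/s = 239300 s = 2.770 d.
k_d L₀/(k_r−k_d) = 0.153×26.0/(0.554−0.153) = 3.978/0.4010 = 9.920 mg/L.
e^(−k_d t) = e^(−0.153×2.770) = 0.6546; e^(−k_r t) = e^(−0.554×2.770) = 0.2156.
D = 9.920 × (0.6546 − 0.2156) + 1.54 × 0.2156 = 4.355 + 0.3320 = 4.687 mg/L.
DO = C_s − D = 10.3 − 4.687 = 5.613 mg/L.

DO ≈ 5.61 mg/L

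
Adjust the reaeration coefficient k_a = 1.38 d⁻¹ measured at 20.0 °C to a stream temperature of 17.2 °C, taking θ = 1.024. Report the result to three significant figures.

k_a(T₂) = k_a(T₁) · θ^(T₂−T₁) = 1.38 × 1.024^(17.2−20.0)
= 1.38 × 1.024^-2.80 = 1.38 × 0.9358 = 1.291 d⁻¹.

k_a ≈ 1.29 d⁻¹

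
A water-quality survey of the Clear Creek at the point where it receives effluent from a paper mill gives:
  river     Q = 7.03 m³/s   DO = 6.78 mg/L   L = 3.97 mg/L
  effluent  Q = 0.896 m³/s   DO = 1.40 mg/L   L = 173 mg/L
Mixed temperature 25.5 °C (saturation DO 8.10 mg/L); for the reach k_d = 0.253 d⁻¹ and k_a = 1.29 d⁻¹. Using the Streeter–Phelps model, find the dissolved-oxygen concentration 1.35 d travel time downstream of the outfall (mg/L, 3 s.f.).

DO ≈ 4.75 mg/L

Mixed DO = (7.03×6.78 + 0.896×1.40)/(7.03+0.896) = 48.92/7.926 = 6.172 mg/L.
Mixed L₀ = (7.03×3.97 + 0.896×173)/(7.926) = 182.9/7.926 = 23.08 mg/L.
Initial deficit D₀ = C_s − DO₀ = 8.10 − 6.172 = 1.928 mg/L.
D(1.35) = [0.253×23.08/(1.29−0.253)](e^(−0.253×1.35) − e^(−1.29×1.35)) + 1.928 e^(−1.29×1.35)
= 5.630 × (0.7107 − 0.1753) + 1.928 × 0.1753 = 3.353 mg/L.
DO = 8.10 − 3.353 = 4.747 mg/L.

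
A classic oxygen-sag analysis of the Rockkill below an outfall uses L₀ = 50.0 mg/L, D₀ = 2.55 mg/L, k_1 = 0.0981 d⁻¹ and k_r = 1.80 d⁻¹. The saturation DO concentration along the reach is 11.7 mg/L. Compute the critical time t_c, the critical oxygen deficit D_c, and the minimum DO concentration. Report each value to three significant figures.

t_c ≈ 0.440 d; D_c ≈ 2.61 mg/L; min DO ≈ 9.09 mg/L

With k_r/k_1 = 18.35 and 1 − D₀(k_r−k_1)/(k_1 L₀) = 0.1152,
t_c = ln(18.35 × 0.1152) / (1.80 − 0.0981) = ln(2.114) / 1.702 = 0.7486/1.702 = 0.4399 d.
D_c = (k_1/k_r) L₀ e^(−k_1 t_c) = (0.0981/1.80) × 50.0 × e^(−0.0981×0.4399) = 0.05450 × 50.0 × 0.9578 = 2.610 mg/L.
Minimum DO = C_s − D_c = 11.7 − 2.610 = 9.090 mg/L.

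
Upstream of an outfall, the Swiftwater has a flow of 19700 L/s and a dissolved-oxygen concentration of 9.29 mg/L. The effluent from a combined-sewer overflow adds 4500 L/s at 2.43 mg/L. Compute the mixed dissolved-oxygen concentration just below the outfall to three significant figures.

8.01 mg/L

Flow-weighted mixing: C = (Q_r C_r + Q_w C_w)/(Q_r + Q_w)
= (19700×9.29 + 4500×2.43)/(19700 + 4500) = 193900/24200 = 8.014 mg/L.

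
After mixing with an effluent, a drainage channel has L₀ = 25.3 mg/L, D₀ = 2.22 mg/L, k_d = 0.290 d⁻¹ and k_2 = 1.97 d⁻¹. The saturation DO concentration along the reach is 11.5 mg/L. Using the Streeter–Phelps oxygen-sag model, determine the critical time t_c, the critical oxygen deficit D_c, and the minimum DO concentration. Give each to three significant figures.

t_c ≈ 0.718 d; D_c ≈ 3.02 mg/L; min DO ≈ 8.48 mg/L

With k_2/k_d = 6.793 and 1 − D₀(k_2−k_d)/(k_d L₀) = 0.4917,
t_c = ln(6.793 × 0.4917) / (1.97 − 0.290) = ln(3.340) / 1.680 = 1.206/1.680 = 0.7178 d.
D_c = (k_d/k_2) L₀ e^(−k_d t_c) = (0.290/1.97) × 25.3 × e^(−0.290×0.7178) = 0.1472 × 25.3 × 0.8121 = 3.024 mg/L.
Minimum DO = C_s − D_c = 11.5 − 3.024 = 8.476 mg/L.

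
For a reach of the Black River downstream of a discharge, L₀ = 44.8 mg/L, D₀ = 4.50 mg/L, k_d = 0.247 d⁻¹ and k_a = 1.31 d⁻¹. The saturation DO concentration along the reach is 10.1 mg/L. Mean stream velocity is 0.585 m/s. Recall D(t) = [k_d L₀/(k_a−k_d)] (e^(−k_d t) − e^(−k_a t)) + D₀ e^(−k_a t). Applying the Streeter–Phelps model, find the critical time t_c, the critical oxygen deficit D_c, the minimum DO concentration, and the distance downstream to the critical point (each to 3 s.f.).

t_c = [1/(k_a−k_d)] ln[(k_a/k_d)(1 − D₀(k_a−k_d)/(k_d L₀))]
= [1/(1.31−0.247)] ln[(1.31/0.247)(1 − 4.50×1.063/(0.247×44.8))]
= (1/1.063) ln[5.304 × 0.5677] = 0.9407 × ln(3.011) = 0.9407 × 1.102 = 1.037 d.
D_c = (k_d/k_a) L₀ e^(−k_d t_c) = (0.247/1.31) × 44.8 × e^(−0.247×1.037) = 0.1885 × 44.8 × 0.7740 = 6.538 mg/L.
Minimum DO = C_s − D_c = 10.1 − 6.538 = 3.562 mg/L.
x_c = v t_c = 0.585 m/s × 1.037 d × 86400 s/d = 52410 m ≈ 52.4 km.

t_c ≈ 1.04 d; D_c ≈ 6.54 mg/L; min DO ≈ 3.56 mg/L; x_c ≈ 52.4 km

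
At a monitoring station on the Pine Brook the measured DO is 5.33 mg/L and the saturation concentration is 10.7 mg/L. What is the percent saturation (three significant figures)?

% saturation = C/C_s × 100 = 5.33/10.7 × 100 = 49.8 %.

49.8 % saturation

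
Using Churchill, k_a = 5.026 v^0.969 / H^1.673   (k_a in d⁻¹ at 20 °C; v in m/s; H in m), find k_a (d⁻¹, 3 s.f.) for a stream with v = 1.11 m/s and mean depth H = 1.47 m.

k_a ≈ 2.92 d⁻¹

k_a = 5.026 × 1.11^0.969 / 1.47^1.673 = 5.026 × 1.106 / 1.905 = 2.919 d⁻¹.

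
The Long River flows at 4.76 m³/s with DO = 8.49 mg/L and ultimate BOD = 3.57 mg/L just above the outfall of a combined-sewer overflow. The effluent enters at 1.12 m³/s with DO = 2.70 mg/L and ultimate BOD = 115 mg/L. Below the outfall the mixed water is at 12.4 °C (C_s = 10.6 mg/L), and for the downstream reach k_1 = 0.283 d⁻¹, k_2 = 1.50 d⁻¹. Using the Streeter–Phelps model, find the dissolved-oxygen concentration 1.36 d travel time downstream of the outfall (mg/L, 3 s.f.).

Mixed DO = (4.76×8.49 + 1.12×2.70)/(4.76+1.12) = 43.44/5.880 = 7.387 mg/L.
Mixed L₀ = (4.76×3.57 + 1.12×115)/(5.880) = 145.8/5.880 = 24.79 mg/L.
Initial deficit D₀ = C_s − DO₀ = 10.6 − 7.387 = 3.213 mg/L.
D(1.36) = [0.283×24.79/(1.50−0.283)](e^(−0.283×1.36) − e^(−1.50×1.36)) + 3.213 e^(−1.50×1.36)
= 5.766 × (0.6805 − 0.1300) + 3.213 × 0.1300 = 3.592 mg/L.
DO = 10.6 − 3.592 = 7.008 mg/L.

DO ≈ 7.01 mg/L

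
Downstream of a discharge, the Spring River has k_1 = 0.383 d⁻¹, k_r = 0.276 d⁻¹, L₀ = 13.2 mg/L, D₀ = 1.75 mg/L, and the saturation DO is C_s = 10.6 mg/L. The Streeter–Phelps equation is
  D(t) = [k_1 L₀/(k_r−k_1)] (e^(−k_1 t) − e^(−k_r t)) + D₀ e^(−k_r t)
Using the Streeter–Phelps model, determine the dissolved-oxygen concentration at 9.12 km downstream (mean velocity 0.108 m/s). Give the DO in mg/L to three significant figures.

DO ≈ 5.68 mg/L

Travel time t = x/v = 9.12 km / (0.108 m/s) = 9120 m / 0.108 m/s = 84440 s = 0.9774 d.
k_1 L₀/(k_r−k_1) = 0.383×13.2/(0.276−0.383) = 5.056/-0.1070 = -47.25 mg/L.
e^(−k_1 t) = e^(−0.383×0.9774) = 0.6877; e^(−k_r t) = e^(−0.276×0.9774) = 0.7636.
D = -47.25 × (0.6877 − 0.7636) + 1.75 × 0.7636 = 3.582 + 1.336 = 4.919 mg/L.
DO = C_s − D = 10.6 − 4.919 = 5.681 mg/L.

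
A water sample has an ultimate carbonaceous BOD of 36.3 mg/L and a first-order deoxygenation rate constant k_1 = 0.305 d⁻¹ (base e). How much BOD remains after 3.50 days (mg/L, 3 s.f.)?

L ≈ 12.5 mg/L

L_t = L₀ e^(−k_1 t) = 36.3 × e^(−0.305×3.50) = 36.3 × 0.3439 = 12.48 mg/L.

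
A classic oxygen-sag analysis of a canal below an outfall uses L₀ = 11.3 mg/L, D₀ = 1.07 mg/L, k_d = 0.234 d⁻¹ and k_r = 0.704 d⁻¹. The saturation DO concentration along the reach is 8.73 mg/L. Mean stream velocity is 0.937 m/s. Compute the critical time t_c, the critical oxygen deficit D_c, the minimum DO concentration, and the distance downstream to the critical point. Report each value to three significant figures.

At the critical point dD/dt = 0, so k_d L₀ e^(−k_d t) = k_r D. Substituting D(t) from the Streeter–Phelps equation and solving for t gives
t_c = ln[(k_r/k_d)(1 − D₀(k_r−k_d)/(k_d L₀))] / (k_r−k_d).
Here k_r−k_d = 0.4700 d⁻¹ and 1 − D₀(k_r−k_d)/(k_d L₀) = 1 − 1.07×0.4700/(0.234×11.3) = 0.8098, so
t_c = ln(3.009 × 0.8098) / 0.4700 = 0.8905 / 0.4700 = 1.895 d.
D_c = (k_d/k_r) L₀ e^(−k_d t_c) = (0.234/0.704) × 11.3 × e^(−0.234×1.895) = 0.3324 × 11.3 × 0.6419 = 2.411 mg/L.
Minimum DO = C_s − D_c = 8.73 − 2.411 = 6.319 mg/L.
x_c = v t_c = 0.937 m/s × 1.895 d × 86400 s/d = 153400 m ≈ 153 km.

t_c ≈ 1.89 d; D_c ≈ 2.41 mg/L; min DO ≈ 6.32 mg/L; x_c ≈ 153 km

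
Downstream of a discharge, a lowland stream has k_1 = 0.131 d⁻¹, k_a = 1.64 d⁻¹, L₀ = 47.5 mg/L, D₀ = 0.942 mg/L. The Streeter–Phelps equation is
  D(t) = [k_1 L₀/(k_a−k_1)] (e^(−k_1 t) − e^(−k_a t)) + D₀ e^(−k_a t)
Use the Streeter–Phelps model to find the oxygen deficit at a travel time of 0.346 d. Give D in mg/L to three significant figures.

D ≈ 2.14 mg/L

k_1 L₀/(k_a−k_1) = 0.131×47.5/(1.64−0.131) = 6.223/1.509 = 4.124 mg/L.
e^(−k_1 t) = e^(−0.131×0.3460) = 0.9557; e^(−k_a t) = e^(−1.64×0.3460) = 0.5670.
D = 4.124 × (0.9557 − 0.5670) + 0.942 × 0.5670 = 1.603 + 0.5341 = 2.137 mg/L.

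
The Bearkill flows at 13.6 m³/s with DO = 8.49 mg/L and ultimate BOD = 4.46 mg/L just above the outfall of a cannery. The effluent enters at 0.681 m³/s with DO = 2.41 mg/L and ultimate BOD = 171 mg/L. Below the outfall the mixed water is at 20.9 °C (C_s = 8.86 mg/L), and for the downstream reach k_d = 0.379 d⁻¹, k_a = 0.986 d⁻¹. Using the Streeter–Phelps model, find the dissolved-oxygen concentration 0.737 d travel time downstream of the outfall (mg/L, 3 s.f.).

DO ≈ 6.43 mg/L

Mixed DO = (13.6×8.49 + 0.681×2.41)/(13.6+0.681) = 117.1/14.28 = 8.200 mg/L.
Mixed L₀ = (13.6×4.46 + 0.681×171)/(14.28) = 177.1/14.28 = 12.40 mg/L.
Initial deficit D₀ = C_s − DO₀ = 8.86 − 8.200 = 0.6599 mg/L.
D(0.737) = [0.379×12.40/(0.986−0.379)](e^(−0.379×0.737) − e^(−0.986×0.737)) + 0.6599 e^(−0.986×0.737)
= 7.743 × (0.7563 − 0.4835) + 0.6599 × 0.4835 = 2.431 mg/L.
DO = 8.86 − 2.431 = 6.429 mg/L.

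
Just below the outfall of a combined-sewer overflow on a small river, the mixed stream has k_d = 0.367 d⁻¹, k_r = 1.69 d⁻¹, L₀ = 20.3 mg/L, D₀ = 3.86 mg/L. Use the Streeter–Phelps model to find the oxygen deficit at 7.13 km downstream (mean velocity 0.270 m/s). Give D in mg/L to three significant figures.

Travel time t = x/v = 7.13 km / (0.270 m/s) = 7130 m / 0.270 m/s = 26410 s = 0.3056 d.
k_d L₀/(k_r−k_d) = 0.367×20.3/(1.69−0.367) = 7.450/1.323 = 5.631 mg/L.
e^(−k_d t) = e^(−0.367×0.3056) = 0.8939; e^(−k_r t) = e^(−1.69×0.3056) = 0.5966.
D = 5.631 × (0.8939 − 0.5966) + 3.86 × 0.5966 = 1.674 + 2.303 = 3.977 mg/L.

D ≈ 3.98 mg/L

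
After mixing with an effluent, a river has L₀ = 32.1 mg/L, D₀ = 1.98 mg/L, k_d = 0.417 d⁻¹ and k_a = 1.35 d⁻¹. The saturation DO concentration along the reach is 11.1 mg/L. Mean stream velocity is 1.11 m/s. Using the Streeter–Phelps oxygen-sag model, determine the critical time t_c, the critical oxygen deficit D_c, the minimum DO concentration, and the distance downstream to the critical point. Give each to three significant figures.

t_c ≈ 1.10 d; D_c ≈ 6.27 mg/L; min DO ≈ 4.83 mg/L; x_c ≈ 105 km

t_c = [1/(k_a−k_d)] ln[(k_a/k_d)(1 − D₀(k_a−k_d)/(k_d L₀))]
= [1/(1.35−0.417)] ln[(1.35/0.417)(1 − 1.98×0.9330/(0.417×32.1))]
= (1/0.9330) ln[3.237 × 0.8620] = 1.072 × ln(2.791) = 1.072 × 1.026 = 1.100 d.
D_c = (k_d/k_a) L₀ e^(−k_d t_c) = (0.417/1.35) × 32.1 × e^(−0.417×1.100) = 0.3089 × 32.1 × 0.6321 = 6.268 mg/L.
Minimum DO = C_s − D_c = 11.1 − 6.268 = 4.832 mg/L.
x_c = v t_c = 1.11 m/s × 1.100 d × 86400 s/d = 105500 m ≈ 105 km.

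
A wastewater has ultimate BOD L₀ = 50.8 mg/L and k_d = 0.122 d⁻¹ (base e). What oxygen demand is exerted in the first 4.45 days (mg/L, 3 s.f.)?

y_t = L₀(1 − e^(−k_d t)) = 50.8 × (1 − e^(−0.122×4.45))
= 50.8 × (1 − 0.5811) = 50.8 × 0.4189 = 21.28 mg/L.

y ≈ 21.3 mg/L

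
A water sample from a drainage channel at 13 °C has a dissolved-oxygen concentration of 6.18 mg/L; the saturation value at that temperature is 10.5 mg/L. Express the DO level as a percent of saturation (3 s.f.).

58.9 % saturation

% saturation = C/C_s × 100 = 6.18/10.5 × 100 = 58.9 %.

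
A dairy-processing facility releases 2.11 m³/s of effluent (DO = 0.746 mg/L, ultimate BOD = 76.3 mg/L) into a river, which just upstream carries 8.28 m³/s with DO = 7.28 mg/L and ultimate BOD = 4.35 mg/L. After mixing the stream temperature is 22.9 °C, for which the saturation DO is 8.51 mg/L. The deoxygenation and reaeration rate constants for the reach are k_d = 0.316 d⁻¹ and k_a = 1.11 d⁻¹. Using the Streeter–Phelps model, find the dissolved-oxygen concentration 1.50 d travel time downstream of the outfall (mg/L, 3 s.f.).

DO ≈ 4.76 mg/L

Mixed DO = (8.28×7.28 + 2.11×0.746)/(8.28+2.11) = 61.85/10.39 = 5.953 mg/L.
Mixed L₀ = (8.28×4.35 + 2.11×76.3)/(10.39) = 197.0/10.39 = 18.96 mg/L.
Initial deficit D₀ = C_s − DO₀ = 8.51 − 5.953 = 2.557 mg/L.
D(1.50) = [0.316×18.96/(1.11−0.316)](e^(−0.316×1.50) − e^(−1.11×1.50)) + 2.557 e^(−1.11×1.50)
= 7.546 × (0.6225 − 0.1892) + 2.557 × 0.1892 = 3.754 mg/L.
DO = 8.51 − 3.754 = 4.756 mg/L.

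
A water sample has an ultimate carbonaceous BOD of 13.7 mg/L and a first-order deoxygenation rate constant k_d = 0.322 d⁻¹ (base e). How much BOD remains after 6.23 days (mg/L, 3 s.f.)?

L ≈ 1.84 mg/L

L_t = L₀ e^(−k_d t) = 13.7 × e^(−0.322×6.23) = 13.7 × 0.1345 = 1.843 mg/L.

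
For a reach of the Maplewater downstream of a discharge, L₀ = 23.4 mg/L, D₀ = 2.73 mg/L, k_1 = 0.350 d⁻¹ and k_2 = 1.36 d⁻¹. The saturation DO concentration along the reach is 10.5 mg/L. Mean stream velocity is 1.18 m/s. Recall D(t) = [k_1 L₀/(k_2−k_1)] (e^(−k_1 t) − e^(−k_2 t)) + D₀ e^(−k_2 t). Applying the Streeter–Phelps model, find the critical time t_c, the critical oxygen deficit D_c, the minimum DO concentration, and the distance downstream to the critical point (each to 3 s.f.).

t_c = [1/(k_2−k_1)] ln[(k_2/k_1)(1 − D₀(k_2−k_1)/(k_1 L₀))]
= [1/(1.36−0.350)] ln[(1.36/0.350)(1 − 2.73×1.010/(0.350×23.4))]
= (1/1.010) ln[3.886 × 0.6633] = 0.9901 × ln(2.578) = 0.9901 × 0.9468 = 0.9375 d.
L(t_c) = L₀ e^(−k_1 t_c) = 23.4 × 0.7203 = 16.85 mg/L, and at the critical point k_2 D_c = k_1 L, so D_c = (0.350/1.36) × 16.85 = 4.338 mg/L.
Minimum DO = C_s − D_c = 10.5 − 4.338 = 6.162 mg/L.
x_c = v t_c = 1.18 m/s × 0.9375 d × 86400 s/d = 95580 m ≈ 95.6 km.

t_c ≈ 0.937 d; D_c ≈ 4.34 mg/L; min DO ≈ 6.16 mg/L; x_c ≈ 95.6 km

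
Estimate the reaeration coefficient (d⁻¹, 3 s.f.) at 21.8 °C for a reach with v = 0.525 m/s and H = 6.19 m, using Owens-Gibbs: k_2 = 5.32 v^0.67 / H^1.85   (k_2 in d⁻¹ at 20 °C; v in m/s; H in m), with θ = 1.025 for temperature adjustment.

k_2 ≈ 0.124 d⁻¹

k_2(20) = 5.32 × 0.525^0.67 / 6.19^1.85 = 5.32 × 0.6494 / 29.15 = 0.1185 d⁻¹.
k_2(21.8) = 0.1185 × 1.025^(21.8−20) = 0.1185 × 1.045 = 0.1239 d⁻¹.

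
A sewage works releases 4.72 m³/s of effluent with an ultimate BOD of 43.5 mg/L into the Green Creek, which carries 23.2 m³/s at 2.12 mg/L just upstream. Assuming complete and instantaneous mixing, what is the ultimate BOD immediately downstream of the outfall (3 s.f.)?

Flow-weighted mixing: C = (Q_r C_r + Q_w C_w)/(Q_r + Q_w)
= (23.2×2.12 + 4.72×43.5)/(23.2 + 4.72) = 254.5/27.92 = 9.115 mg/L.

9.12 mg/L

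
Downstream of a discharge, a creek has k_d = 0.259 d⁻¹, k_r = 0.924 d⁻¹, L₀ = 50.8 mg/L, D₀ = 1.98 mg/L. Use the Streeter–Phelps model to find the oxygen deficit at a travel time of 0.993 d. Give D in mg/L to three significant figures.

k_d L₀/(k_r−k_d) = 0.259×50.8/(0.924−0.259) = 13.16/0.6650 = 19.79 mg/L.
e^(−k_d t) = e^(−0.259×0.9930) = 0.7732; e^(−k_r t) = e^(−0.924×0.9930) = 0.3995.
D = 19.79 × (0.7732 − 0.3995) + 1.98 × 0.3995 = 7.394 + 0.7910 = 8.185 mg/L.

D ≈ 8.19 mg/L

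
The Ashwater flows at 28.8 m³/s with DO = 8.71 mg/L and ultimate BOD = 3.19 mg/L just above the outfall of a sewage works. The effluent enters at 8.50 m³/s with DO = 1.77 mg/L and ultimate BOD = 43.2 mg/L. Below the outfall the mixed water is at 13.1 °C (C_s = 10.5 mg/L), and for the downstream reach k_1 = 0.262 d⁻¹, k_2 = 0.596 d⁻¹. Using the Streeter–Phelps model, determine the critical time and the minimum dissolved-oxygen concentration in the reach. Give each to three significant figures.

t_c ≈ 1.17 d; minimum DO ≈ 6.52 mg/L

Mixed DO = (28.8×8.71 + 8.50×1.77)/(28.8+8.50) = 265.9/37.30 = 7.128 mg/L.
Mixed L₀ = (28.8×3.19 + 8.50×43.2)/(37.30) = 459.1/37.30 = 12.31 mg/L.
Initial deficit D₀ = C_s − DO₀ = 10.5 − 7.128 = 3.372 mg/L.
t_c = (1/0.3340) ln[(0.596/0.262)(1 − 3.372×0.3340/(0.262×12.31))] = 2.994 × ln(1.480) = 1.175 d.
D_c = (0.262/0.596) × 12.31 × e^(−0.262×1.175) = 0.4396 × 12.31 × 0.7351 = 3.977 mg/L.
Minimum DO = 10.5 − 3.977 = 6.523 mg/L.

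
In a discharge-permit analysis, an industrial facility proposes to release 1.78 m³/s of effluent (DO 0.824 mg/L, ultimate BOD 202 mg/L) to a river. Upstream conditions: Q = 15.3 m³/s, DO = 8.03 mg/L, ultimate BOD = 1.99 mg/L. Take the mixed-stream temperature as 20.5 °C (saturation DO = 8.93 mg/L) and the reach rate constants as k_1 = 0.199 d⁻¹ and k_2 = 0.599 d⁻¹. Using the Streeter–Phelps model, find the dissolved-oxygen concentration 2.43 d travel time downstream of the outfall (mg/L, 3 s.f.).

DO ≈ 4.19 mg/L

Mixed DO = (15.3×8.03 + 1.78×0.824)/(15.3+1.78) = 124.3/17.08 = 7.279 mg/L.
Mixed L₀ = (15.3×1.99 + 1.78×202)/(17.08) = 390.0/17.08 = 22.83 mg/L.
Initial deficit D₀ = C_s − DO₀ = 8.93 − 7.279 = 1.651 mg/L.
D(2.43) = [0.199×22.83/(0.599−0.199)](e^(−0.199×2.43) − e^(−0.599×2.43)) + 1.651 e^(−0.599×2.43)
= 11.36 × (0.6166 − 0.2333) + 1.651 × 0.2333 = 4.740 mg/L.
DO = 8.93 − 4.740 = 4.190 mg/L.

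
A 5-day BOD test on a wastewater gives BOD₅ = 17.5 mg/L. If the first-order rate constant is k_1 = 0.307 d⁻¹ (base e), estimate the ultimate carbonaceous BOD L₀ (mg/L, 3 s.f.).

BOD₅ = L₀(1 − e^(−5k_1)) ⇒ L₀ = BOD₅ / (1 − e^(−5×0.307))
= 17.5 / (1 − 0.2155) = 17.5 / 0.7845 = 22.31 mg/L.

L₀ ≈ 22.3 mg/L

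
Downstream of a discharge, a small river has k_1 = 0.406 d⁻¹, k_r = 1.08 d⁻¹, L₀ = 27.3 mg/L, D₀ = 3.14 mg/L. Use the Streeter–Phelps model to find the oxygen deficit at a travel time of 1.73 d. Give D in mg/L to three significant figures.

k_1 L₀/(k_r−k_1) = 0.406×27.3/(1.08−0.406) = 11.08/0.6740 = 16.44 mg/L.
e^(−k_1 t) = e^(−0.406×1.730) = 0.4954; e^(−k_r t) = e^(−1.08×1.730) = 0.1544.
D = 16.44 × (0.4954 − 0.1544) + 3.14 × 0.1544 = 5.608 + 0.4847 = 6.093 mg/L.

D ≈ 6.09 mg/L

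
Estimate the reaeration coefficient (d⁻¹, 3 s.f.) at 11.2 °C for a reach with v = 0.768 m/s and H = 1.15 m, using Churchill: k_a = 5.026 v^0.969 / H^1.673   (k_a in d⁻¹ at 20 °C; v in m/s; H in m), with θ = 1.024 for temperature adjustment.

k_a ≈ 2.50 d⁻¹

k_a(20) = 5.026 × 0.768^0.969 / 1.15^1.673 = 5.026 × 0.7743 / 1.263 = 3.080 d⁻¹.
k_a(11.2) = 3.080 × 1.024^(11.2−20) = 3.080 × 0.8116 = 2.500 d⁻¹.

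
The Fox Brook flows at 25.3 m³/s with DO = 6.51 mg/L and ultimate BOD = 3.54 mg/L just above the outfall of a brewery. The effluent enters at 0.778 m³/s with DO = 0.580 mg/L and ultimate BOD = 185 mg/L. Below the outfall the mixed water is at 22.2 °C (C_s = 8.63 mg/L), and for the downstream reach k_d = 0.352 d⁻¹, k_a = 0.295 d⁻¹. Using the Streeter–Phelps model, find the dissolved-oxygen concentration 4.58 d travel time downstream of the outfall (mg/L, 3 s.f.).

DO ≈ 4.75 mg/L

Mixed DO = (25.3×6.51 + 0.778×0.580)/(25.3+0.778) = 165.2/26.08 = 6.333 mg/L.
Mixed L₀ = (25.3×3.54 + 0.778×185)/(26.08) = 233.5/26.08 = 8.954 mg/L.
Initial deficit D₀ = C_s − DO₀ = 8.63 − 6.333 = 2.297 mg/L.
D(4.58) = [0.352×8.954/(0.295−0.352)](e^(−0.352×4.58) − e^(−0.295×4.58)) + 2.297 e^(−0.295×4.58)
= -55.29 × (0.1995 − 0.2590) + 2.297 × 0.2590 = 3.885 mg/L.
DO = 8.63 − 3.885 = 4.745 mg/L.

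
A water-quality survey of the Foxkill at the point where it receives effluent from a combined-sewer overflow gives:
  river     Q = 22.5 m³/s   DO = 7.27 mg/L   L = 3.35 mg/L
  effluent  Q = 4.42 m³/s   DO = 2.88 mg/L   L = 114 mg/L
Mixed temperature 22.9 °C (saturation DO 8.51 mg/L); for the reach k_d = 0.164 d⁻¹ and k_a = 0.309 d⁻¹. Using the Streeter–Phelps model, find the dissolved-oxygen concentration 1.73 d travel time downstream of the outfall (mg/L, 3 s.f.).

DO ≈ 3.30 mg/L

Mixed DO = (22.5×7.27 + 4.42×2.88)/(22.5+4.42) = 176.3/26.92 = 6.549 mg/L.
Mixed L₀ = (22.5×3.35 + 4.42×114)/(26.92) = 579.3/26.92 = 21.52 mg/L.
Initial deficit D₀ = C_s − DO₀ = 8.51 − 6.549 = 1.961 mg/L.
D(1.73) = [0.164×21.52/(0.309−0.164)](e^(−0.164×1.73) − e^(−0.309×1.73)) + 1.961 e^(−0.309×1.73)
= 24.34 × (0.7530 − 0.5859) + 1.961 × 0.5859 = 5.215 mg/L.
DO = 8.51 − 5.215 = 3.295 mg/L.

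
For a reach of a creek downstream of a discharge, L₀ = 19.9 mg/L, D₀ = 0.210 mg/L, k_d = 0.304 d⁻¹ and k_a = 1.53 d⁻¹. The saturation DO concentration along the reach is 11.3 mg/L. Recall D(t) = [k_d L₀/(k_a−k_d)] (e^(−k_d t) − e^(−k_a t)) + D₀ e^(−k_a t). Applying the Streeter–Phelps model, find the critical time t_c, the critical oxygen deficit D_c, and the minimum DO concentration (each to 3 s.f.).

t_c ≈ 1.28 d; D_c ≈ 2.68 mg/L; min DO ≈ 8.62 mg/L

t_c = [1/(k_a−k_d)] ln[(k_a/k_d)(1 − D₀(k_a−k_d)/(k_d L₀))]
= [1/(1.53−0.304)] ln[(1.53/0.304)(1 − 0.210×1.226/(0.304×19.9))]
= (1/1.226) ln[5.033 × 0.9574] = 0.8157 × ln(4.819) = 0.8157 × 1.573 = 1.283 d.
D_c = (k_d/k_a) L₀ e^(−k_d t_c) = (0.304/1.53) × 19.9 × e^(−0.304×1.283) = 0.1987 × 19.9 × 0.6771 = 2.677 mg/L.
Minimum DO = C_s − D_c = 11.3 − 2.677 = 8.623 mg/L.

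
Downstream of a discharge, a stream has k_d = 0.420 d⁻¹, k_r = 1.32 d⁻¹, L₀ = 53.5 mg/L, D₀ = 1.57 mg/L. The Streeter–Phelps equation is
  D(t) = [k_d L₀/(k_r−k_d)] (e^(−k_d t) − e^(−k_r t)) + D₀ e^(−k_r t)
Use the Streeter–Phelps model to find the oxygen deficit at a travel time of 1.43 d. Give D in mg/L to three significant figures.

D ≈ 10.2 mg/L

k_d L₀/(k_r−k_d) = 0.420×53.5/(1.32−0.420) = 22.47/0.9000 = 24.97 mg/L.
e^(−k_d t) = e^(−0.420×1.430) = 0.5485; e^(−k_r t) = e^(−1.32×1.430) = 0.1514.
D = 24.97 × (0.5485 − 0.1514) + 1.57 × 0.1514 = 9.913 + 0.2378 = 10.15 mg/L.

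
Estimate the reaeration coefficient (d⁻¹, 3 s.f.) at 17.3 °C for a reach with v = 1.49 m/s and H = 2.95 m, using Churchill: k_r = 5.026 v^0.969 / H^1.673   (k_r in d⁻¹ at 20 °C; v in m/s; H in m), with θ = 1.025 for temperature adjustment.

k_r(20) = 5.026 × 1.49^0.969 / 2.95^1.673 = 5.026 × 1.472 / 6.110 = 1.211 d⁻¹.
k_r(17.3) = 1.211 × 1.025^(17.3−20) = 1.211 × 0.9355 = 1.133 d⁻¹.

k_r ≈ 1.13 d⁻¹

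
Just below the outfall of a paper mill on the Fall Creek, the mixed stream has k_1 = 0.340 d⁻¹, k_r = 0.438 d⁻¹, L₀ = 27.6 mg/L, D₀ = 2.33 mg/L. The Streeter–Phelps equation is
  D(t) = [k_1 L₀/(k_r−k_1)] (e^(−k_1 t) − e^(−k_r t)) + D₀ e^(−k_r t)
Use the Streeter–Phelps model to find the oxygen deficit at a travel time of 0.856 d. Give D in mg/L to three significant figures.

D ≈ 7.36 mg/L

k_1 L₀/(k_r−k_1) = 0.340×27.6/(0.438−0.340) = 9.384/0.09800 = 95.76 mg/L.
e^(−k_1 t) = e^(−0.340×0.8560) = 0.7475; e^(−k_r t) = e^(−0.438×0.8560) = 0.6873.
D = 95.76 × (0.7475 − 0.6873) + 2.33 × 0.6873 = 5.759 + 1.601 = 7.361 mg/L.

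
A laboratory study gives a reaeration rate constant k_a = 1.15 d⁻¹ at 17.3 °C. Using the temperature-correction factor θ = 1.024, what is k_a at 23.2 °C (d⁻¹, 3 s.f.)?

k_a(T₂) = k_a(T₁) · θ^(T₂−T₁) = 1.15 × 1.024^(23.2−17.3)
= 1.15 × 1.024^5.90 = 1.15 × 1.150 = 1.323 d⁻¹.

k_a ≈ 1.32 d⁻¹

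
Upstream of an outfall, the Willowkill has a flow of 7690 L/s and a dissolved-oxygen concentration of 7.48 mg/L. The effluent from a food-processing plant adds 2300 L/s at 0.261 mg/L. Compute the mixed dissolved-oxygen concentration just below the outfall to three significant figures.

Flow-weighted mixing: C = (Q_r C_r + Q_w C_w)/(Q_r + Q_w)
= (7690×7.48 + 2300×0.261)/(7690 + 2300) = 58120/9990 = 5.818 mg/L.

5.82 mg/L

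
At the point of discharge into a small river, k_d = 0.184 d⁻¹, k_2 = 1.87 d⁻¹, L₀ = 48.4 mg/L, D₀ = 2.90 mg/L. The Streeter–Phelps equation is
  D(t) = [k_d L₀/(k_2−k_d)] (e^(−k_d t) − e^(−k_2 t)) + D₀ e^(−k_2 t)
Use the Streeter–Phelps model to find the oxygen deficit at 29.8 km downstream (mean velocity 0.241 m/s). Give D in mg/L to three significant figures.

Travel time t = x/v = 29.8 km / (0.241 m/s) = 29800 m / 0.241 m/s = 123700 s = 1.431 d.
k_d L₀/(k_2−k_d) = 0.184×48.4/(1.87−0.184) = 8.906/1.686 = 5.282 mg/L.
e^(−k_d t) = e^(−0.184×1.431) = 0.7685; e^(−k_2 t) = e^(−1.87×1.431) = 0.06882.
D = 5.282 × (0.7685 − 0.06882) + 2.90 × 0.06882 = 3.696 + 0.1996 = 3.895 mg/L.

D ≈ 3.90 mg/L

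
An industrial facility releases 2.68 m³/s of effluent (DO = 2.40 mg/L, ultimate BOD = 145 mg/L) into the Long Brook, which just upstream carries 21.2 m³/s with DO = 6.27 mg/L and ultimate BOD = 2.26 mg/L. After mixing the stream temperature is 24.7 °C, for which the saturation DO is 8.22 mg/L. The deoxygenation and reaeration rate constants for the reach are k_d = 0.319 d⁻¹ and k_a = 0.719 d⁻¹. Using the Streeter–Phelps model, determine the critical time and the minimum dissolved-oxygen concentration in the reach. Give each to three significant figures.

Mixed DO = (21.2×6.27 + 2.68×2.40)/(21.2+2.68) = 139.4/23.88 = 5.836 mg/L.
Mixed L₀ = (21.2×2.26 + 2.68×145)/(23.88) = 436.5/23.88 = 18.28 mg/L.
Initial deficit D₀ = C_s − DO₀ = 8.22 − 5.836 = 2.384 mg/L.
t_c = (1/0.4000) ln[(0.719/0.319)(1 − 2.384×0.4000/(0.319×18.28))] = 2.500 × ln(1.885) = 1.585 d.
D_c = (0.319/0.719) × 18.28 × e^(−0.319×1.585) = 0.4437 × 18.28 × 0.6031 = 4.891 mg/L.
Minimum DO = 8.22 − 4.891 = 3.329 mg/L.

t_c ≈ 1.59 d; minimum DO ≈ 3.33 mg/L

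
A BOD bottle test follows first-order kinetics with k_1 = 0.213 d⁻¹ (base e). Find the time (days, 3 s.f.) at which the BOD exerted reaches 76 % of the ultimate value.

t ≈ 6.70 d

y/L₀ = 1 − e^(−k_1 t) = 0.76 ⇒ e^(−k_1 t) = 0.240
t = −ln(0.240) / 0.213 = 1.427 / 0.213 = 6.700 d.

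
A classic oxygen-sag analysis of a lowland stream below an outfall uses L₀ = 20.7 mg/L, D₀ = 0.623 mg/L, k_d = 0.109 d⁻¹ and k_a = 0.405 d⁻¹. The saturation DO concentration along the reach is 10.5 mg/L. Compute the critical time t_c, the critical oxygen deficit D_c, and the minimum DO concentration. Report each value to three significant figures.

With k_a/k_d = 3.716 and 1 − D₀(k_a−k_d)/(k_d L₀) = 0.9183,
t_c = ln(3.716 × 0.9183) / (0.405 − 0.109) = ln(3.412) / 0.2960 = 1.227/0.2960 = 4.146 d.
L(t_c) = L₀ e^(−k_d t_c) = 20.7 × 0.6364 = 13.17 mg/L, and at the critical point k_a D_c = k_d L, so D_c = (0.109/0.405) × 13.17 = 3.545 mg/L.
Minimum DO = C_s − D_c = 10.5 − 3.545 = 6.955 mg/L.

t_c ≈ 4.15 d; D_c ≈ 3.55 mg/L; min DO ≈ 6.95 mg/L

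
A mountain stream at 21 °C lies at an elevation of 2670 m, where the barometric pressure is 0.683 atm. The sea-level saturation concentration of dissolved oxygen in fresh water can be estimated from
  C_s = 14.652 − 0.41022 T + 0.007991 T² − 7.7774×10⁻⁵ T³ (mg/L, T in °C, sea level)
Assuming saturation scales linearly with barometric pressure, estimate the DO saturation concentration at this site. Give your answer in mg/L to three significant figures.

C_s ≈ 6.04 mg/L

At sea level: C_s = 14.652 − 0.41022×21 + 0.007991×21² − 7.7774×10⁻⁵×21³ = 8.841 mg/L.
Pressure correction: C_s' = 8.841 × 0.683 = 6.039 mg/L.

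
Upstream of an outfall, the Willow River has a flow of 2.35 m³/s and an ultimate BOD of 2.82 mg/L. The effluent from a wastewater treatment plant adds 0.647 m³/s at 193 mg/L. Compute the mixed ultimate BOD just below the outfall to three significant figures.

Flow-weighted mixing: C = (Q_r C_r + Q_w C_w)/(Q_r + Q_w)
= (2.35×2.82 + 0.647×193)/(2.35 + 0.647) = 131.5/2.997 = 43.88 mg/L.

43.9 mg/L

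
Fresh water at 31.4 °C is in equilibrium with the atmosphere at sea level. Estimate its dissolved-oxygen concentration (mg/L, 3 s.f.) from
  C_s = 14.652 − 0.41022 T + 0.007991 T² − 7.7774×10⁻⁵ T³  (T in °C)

C_s ≈ 7.24 mg/L

C_s = 14.652 − 0.41022×31.4 + 0.007991×31.4² − 7.7774×10⁻⁵×31.4³ = 7.242 mg/L.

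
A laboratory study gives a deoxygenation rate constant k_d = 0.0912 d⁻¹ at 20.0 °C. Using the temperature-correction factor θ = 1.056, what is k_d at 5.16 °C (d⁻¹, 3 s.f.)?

k_d ≈ 0.0406 d⁻¹

k_d(T₂) = k_d(T₁) · θ^(T₂−T₁) = 0.0912 × 1.056^(5.16−20.0)
= 0.0912 × 1.056^-14.8 = 0.0912 × 0.4455 = 0.04063 d⁻¹.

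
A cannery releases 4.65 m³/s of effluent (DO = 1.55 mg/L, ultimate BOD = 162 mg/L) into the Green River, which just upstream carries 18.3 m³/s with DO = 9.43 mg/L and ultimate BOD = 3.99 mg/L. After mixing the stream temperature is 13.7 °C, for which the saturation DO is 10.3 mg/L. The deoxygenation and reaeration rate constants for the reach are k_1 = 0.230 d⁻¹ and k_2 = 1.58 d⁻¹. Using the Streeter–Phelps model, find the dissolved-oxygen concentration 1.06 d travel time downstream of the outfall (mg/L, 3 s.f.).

DO ≈ 6.18 mg/L

Mixed DO = (18.3×9.43 + 4.65×1.55)/(18.3+4.65) = 179.8/22.95 = 7.833 mg/L.
Mixed L₀ = (18.3×3.99 + 4.65×162)/(22.95) = 826.3/22.95 = 36.01 mg/L.
Initial deficit D₀ = C_s − DO₀ = 10.3 − 7.833 = 2.467 mg/L.
D(1.06) = [0.230×36.01/(1.58−0.230)](e^(−0.230×1.06) − e^(−1.58×1.06)) + 2.467 e^(−1.58×1.06)
= 6.134 × (0.7836 − 0.1873) + 2.467 × 0.1873 = 4.120 mg/L.
DO = 10.3 − 4.120 = 6.180 mg/L.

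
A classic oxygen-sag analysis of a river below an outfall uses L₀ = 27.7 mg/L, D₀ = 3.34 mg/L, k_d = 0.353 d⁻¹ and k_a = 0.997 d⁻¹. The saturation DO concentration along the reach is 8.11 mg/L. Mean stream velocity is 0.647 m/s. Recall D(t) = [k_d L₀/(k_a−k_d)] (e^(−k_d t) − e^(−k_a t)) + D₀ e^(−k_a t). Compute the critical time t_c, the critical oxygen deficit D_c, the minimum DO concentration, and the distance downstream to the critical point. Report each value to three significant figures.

With k_a/k_d = 2.824 and 1 − D₀(k_a−k_d)/(k_d L₀) = 0.7800,
t_c = ln(2.824 × 0.7800) / (0.997 − 0.353) = ln(2.203) / 0.6440 = 0.7899/0.6440 = 1.226 d.
D_c = (k_d/k_a) L₀ e^(−k_d t_c) = (0.353/0.997) × 27.7 × e^(−0.353×1.226) = 0.3541 × 27.7 × 0.6486 = 6.361 mg/L.
Minimum DO = C_s − D_c = 8.11 − 6.361 = 1.749 mg/L.
x_c = v t_c = 0.647 m/s × 1.226 d × 86400 s/d = 68560 m ≈ 68.6 km.

t_c ≈ 1.23 d; D_c ≈ 6.36 mg/L; min DO ≈ 1.75 mg/L; x_c ≈ 68.6 km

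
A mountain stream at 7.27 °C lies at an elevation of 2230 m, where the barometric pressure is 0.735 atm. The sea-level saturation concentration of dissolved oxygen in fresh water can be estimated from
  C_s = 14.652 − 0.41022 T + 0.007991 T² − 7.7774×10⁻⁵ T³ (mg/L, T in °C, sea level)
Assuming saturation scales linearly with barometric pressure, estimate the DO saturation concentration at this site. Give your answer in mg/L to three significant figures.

At sea level: C_s = 14.652 − 0.41022×7.27 + 0.007991×7.27² − 7.7774×10⁻⁵×7.27³ = 12.06 mg/L.
Pressure correction: C_s' = 12.06 × 0.735 = 8.866 mg/L.

C_s ≈ 8.87 mg/L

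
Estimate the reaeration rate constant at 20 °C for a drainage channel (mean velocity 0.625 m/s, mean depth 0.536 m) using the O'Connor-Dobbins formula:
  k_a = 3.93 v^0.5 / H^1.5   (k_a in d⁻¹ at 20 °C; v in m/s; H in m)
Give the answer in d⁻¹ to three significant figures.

k_a ≈ 7.92 d⁻¹

k_a = 3.93 × 0.625^0.5 / 0.536^1.5 = 3.93 × 0.7906 / 0.3924 = 7.917 d⁻¹.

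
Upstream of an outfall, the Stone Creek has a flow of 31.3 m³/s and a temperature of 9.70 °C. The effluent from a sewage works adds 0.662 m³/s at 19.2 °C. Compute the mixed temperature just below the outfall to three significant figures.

Flow-weighted mixing: C = (Q_r C_r + Q_w C_w)/(Q_r + Q_w)
= (31.3×9.70 + 0.662×19.2)/(31.3 + 0.662) = 316.3/31.96 = 9.897 °C.

9.90 °C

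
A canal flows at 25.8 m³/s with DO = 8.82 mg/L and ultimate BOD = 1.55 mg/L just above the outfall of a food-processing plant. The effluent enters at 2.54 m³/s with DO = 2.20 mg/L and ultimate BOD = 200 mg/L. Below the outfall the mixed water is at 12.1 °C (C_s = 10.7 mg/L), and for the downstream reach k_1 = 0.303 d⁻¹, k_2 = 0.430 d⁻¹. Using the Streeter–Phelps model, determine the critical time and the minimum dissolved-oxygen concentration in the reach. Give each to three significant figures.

Mixed DO = (25.8×8.82 + 2.54×2.20)/(25.8+2.54) = 233.1/28.34 = 8.227 mg/L.
Mixed L₀ = (25.8×1.55 + 2.54×200)/(28.34) = 548.0/28.34 = 19.34 mg/L.
Initial deficit D₀ = C_s − DO₀ = 10.7 − 8.227 = 2.473 mg/L.
t_c = (1/0.1270) ln[(0.430/0.303)(1 − 2.473×0.1270/(0.303×19.34))] = 7.874 × ln(1.343) = 2.322 d.
D_c = (0.303/0.430) × 19.34 × e^(−0.303×2.322) = 0.7047 × 19.34 × 0.4948 = 6.741 mg/L.
Minimum DO = 10.7 − 6.741 = 3.959 mg/L.

t_c ≈ 2.32 d; minimum DO ≈ 3.96 mg/L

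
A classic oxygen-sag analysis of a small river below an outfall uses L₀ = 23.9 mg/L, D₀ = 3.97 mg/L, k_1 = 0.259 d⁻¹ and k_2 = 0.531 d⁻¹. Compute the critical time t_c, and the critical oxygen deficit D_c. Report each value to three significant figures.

With k_2/k_1 = 2.050 and 1 − D₀(k_2−k_1)/(k_1 L₀) = 0.8256,
t_c = ln(2.050 × 0.8256) / (0.531 − 0.259) = ln(1.693) / 0.2720 = 0.5262/0.2720 = 1.935 d.
D_c = (k_1/k_2) L₀ e^(−k_1 t_c) = (0.259/0.531) × 23.9 × e^(−0.259×1.935) = 0.4878 × 23.9 × 0.6059 = 7.063 mg/L.

t_c ≈ 1.93 d; D_c ≈ 7.06 mg/L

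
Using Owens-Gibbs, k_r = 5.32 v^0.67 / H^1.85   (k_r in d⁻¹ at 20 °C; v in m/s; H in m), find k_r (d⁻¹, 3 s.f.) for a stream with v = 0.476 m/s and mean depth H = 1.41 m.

k_r = 5.32 × 0.476^0.67 / 1.41^1.85 = 5.32 × 0.6081 / 1.888 = 1.713 d⁻¹.

k_r ≈ 1.71 d⁻¹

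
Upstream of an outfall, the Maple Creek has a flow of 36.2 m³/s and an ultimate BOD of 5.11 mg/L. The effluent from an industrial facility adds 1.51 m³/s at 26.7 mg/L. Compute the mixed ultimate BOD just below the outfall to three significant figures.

5.97 mg/L

Flow-weighted mixing: C = (Q_r C_r + Q_w C_w)/(Q_r + Q_w)
= (36.2×5.11 + 1.51×26.7)/(36.2 + 1.51) = 225.3/37.71 = 5.975 mg/L.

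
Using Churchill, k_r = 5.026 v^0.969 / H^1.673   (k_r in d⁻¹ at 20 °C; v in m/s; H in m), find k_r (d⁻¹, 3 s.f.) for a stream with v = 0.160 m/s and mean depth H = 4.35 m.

k_r = 5.026 × 0.160^0.969 / 4.35^1.673 = 5.026 × 0.1694 / 11.70 = 0.07275 d⁻¹.

k_r ≈ 0.0727 d⁻¹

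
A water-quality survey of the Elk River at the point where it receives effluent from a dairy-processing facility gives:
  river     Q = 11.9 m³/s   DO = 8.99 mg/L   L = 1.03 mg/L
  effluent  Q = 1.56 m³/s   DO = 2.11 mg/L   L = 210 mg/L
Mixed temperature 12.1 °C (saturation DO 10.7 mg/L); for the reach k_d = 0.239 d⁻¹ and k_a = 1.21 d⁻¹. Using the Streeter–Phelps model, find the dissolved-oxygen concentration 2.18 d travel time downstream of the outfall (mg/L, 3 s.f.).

Mixed DO = (11.9×8.99 + 1.56×2.11)/(11.9+1.56) = 110.3/13.46 = 8.193 mg/L.
Mixed L₀ = (11.9×1.03 + 1.56×210)/(13.46) = 339.9/13.46 = 25.25 mg/L.
Initial deficit D₀ = C_s − DO₀ = 10.7 − 8.193 = 2.507 mg/L.
D(2.18) = [0.239×25.25/(1.21−0.239)](e^(−0.239×2.18) − e^(−1.21×2.18)) + 2.507 e^(−1.21×2.18)
= 6.215 × (0.5939 − 0.07152) + 2.507 × 0.07152 = 3.426 mg/L.
DO = 10.7 − 3.426 = 7.274 mg/L.

DO ≈ 7.27 mg/L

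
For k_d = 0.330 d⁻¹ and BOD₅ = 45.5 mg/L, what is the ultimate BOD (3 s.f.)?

BOD₅ = L₀(1 − e^(−5k_d)) ⇒ L₀ = BOD₅ / (1 − e^(−5×0.330))
= 45.5 / (1 − 0.1920) = 45.5 / 0.8080 = 56.32 mg/L.

L₀ ≈ 56.3 mg/L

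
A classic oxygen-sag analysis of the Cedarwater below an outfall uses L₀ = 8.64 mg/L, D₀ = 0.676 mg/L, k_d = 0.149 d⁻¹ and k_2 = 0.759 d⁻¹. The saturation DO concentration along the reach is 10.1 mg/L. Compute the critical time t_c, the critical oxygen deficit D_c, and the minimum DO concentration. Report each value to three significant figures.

t_c ≈ 2.04 d; D_c ≈ 1.25 mg/L; min DO ≈ 8.85 mg/L

t_c = [1/(k_2−k_d)] ln[(k_2/k_d)(1 − D₀(k_2−k_d)/(k_d L₀))]
= [1/(0.759−0.149)] ln[(0.759/0.149)(1 − 0.676×0.6100/(0.149×8.64))]
= (1/0.6100) ln[5.094 × 0.6797] = 1.639 × ln(3.462) = 1.639 × 1.242 = 2.036 d.
D_c = (k_d/k_2) L₀ e^(−k_d t_c) = (0.149/0.759) × 8.64 × e^(−0.149×2.036) = 0.1963 × 8.64 × 0.7383 = 1.252 mg/L.
Minimum DO = C_s − D_c = 10.1 − 1.252 = 8.848 mg/L.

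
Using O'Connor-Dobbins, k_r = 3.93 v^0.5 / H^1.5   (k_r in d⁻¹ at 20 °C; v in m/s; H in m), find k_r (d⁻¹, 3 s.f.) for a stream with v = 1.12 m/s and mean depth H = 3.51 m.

k_r = 3.93 × 1.12^0.5 / 3.51^1.5 = 3.93 × 1.058 / 6.576 = 0.6325 d⁻¹.

k_r ≈ 0.632 d⁻¹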